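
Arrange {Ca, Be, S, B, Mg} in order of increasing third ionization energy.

S, B, Ca, Mg, Be

Consider each +2 ion: Ca²⁺ is the bare [Ar] core; Be²⁺ is the bare [He] core; S²⁺ still has 4 valence electrons; B²⁺ still has 1 valence electron; Mg²⁺ is the bare [Ne] core.
Pulling an electron out of a noble-gas core costs far more than removing a remaining valence electron, so Ca, Mg and Be sit at the high end of IE_3.
Valence configurations: S²⁺ [Ne]3s²3p², B²⁺ [He]2s¹.
Tabulated IE_3 (kJ/mol): Ca 4912, Be 14849, S 3357, B 3660, Mg 7733.
So the third ionization energies run S < B < Ca < Mg < Be.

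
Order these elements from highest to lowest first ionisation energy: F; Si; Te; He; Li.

He > F > Te > Si > Li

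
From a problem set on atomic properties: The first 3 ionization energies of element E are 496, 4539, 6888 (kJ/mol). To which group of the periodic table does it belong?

Group 1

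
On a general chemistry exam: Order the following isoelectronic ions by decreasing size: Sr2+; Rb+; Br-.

All of these have 36 electrons, so size is governed by nuclear charge alone: the more protons, the stronger the pull on the same electron cloud, and the smaller the ion.
Nuclear charges: Sr2+ (Z=38), Rb+ (Z=37), Br- (Z=35).
Largest to smallest: Br- > Rb+ > Sr2+.

Br-, Rb+, Sr2+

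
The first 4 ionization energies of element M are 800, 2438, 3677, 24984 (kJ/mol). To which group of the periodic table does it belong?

Group 13

Look for the largest jump between consecutive ionization energies: IE4/IE3 ≈ 6.8, far larger than any earlier ratio.
That jump marks the point where a core electron is being removed. So the atom has 3 valence electrons.
A main-group element with 3 valence electrons is in group 13.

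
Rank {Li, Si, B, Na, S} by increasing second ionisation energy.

IE_2 is the cost of taking one more electron from the +1 cation: Li⁺ is the bare [He] core; Si⁺ still has 3 valence electrons; B⁺ still has 2 valence electrons; Na⁺ is the bare [Ne] core; S⁺ still has 5 valence electrons.
Breaking into a closed-shell core is much more expensive than removing a leftover valence electron — Na and Li have the largest IE_2 here.
Valence configurations: Si⁺ [Ne]3s²3p¹, B⁺ [He]2s², S⁺ [Ne]3s²3p³.
Approximate IE_2 values (kJ/mol): Li 7298, Si 1577, B 2427, Na 4562, S 2252.
Putting it together, IE_2: Si < S < B < Na < Li.

Si, S, B, Na, Li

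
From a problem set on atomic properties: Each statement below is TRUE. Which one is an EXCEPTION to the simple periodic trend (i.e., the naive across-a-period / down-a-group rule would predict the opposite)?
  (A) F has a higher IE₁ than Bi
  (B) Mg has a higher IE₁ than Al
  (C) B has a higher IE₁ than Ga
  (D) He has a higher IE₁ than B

(B)

The general trend: IE₁ increases across a period and decreases down a group.
(A) F (period 2, group 17) vs Bi (period 6, group 15): the stated order agrees with the simple trend.
(B) Mg (period 3, group 2) vs Al (period 3, group 13): the stated order contradicts the simple trend.
(C) B (period 2, group 13) vs Ga (period 4, group 13): the stated order agrees with the simple trend.
(D) He (period 1, group 18) vs B (period 2, group 13): the stated order agrees with the simple trend.
The exception is (B): Al's single 3p electron is easier to remove than one from Mg's filled 3s².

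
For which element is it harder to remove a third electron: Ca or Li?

Li

IE_3 is the cost of taking one more electron from the +2 cation: Ca²⁺ is the bare [Ar] core; Li²⁺ is already 1 electron into the core.
All of these are removing an electron from a noble-gas core or deeper; the smaller core (lower principal quantum number) is held far more tightly, and within a period the higher nuclear charge binds the same core more tightly.
Approximate IE_3 values (kJ/mol): Ca 4912, Li 11815.
So the third ionization energies run Ca < Li.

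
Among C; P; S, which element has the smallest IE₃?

Consider each +2 ion: C²⁺ still has 2 valence electrons; P²⁺ still has 3 valence electrons; S²⁺ still has 4 valence electrons.
All are still removing valence electrons, so compare the +2 ions as you would atoms: IE_3 generally rises across a period (higher Z_eff) and falls down a group (larger shell), subject to the usual subshell exceptions.
Valence configurations: C²⁺ [He]2s², P²⁺ [Ne]3s²3p¹, S²⁺ [Ne]3s²3p².
The numbers (kJ/mol): C 4620, P 2914, S 3357.
Putting it together, IE_3: P < S < C.

P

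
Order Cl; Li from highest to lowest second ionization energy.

Li, Cl

The second ionization energy removes an electron from the +1 ion. For each element: Cl⁺ still has 6 valence electrons; Li⁺ is the bare [He] core.
Core electrons are held far more tightly than valence electrons, so Li tops the IE_2 order.
Tabulated IE_2 (kJ/mol): Cl 2298, Li 7298.
So the second ionization energies run Cl < Li.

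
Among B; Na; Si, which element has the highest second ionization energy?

Consider each +1 ion: B⁺ still has 2 valence electrons; Na⁺ is the bare [Ne] core; Si⁺ still has 3 valence electrons.
Pulling an electron out of a noble-gas core costs far more than removing a remaining valence electron, so Na sits at the high end of IE_2.
Valence configurations: B⁺ [He]2s², Si⁺ [Ne]3s²3p¹.
The numbers (kJ/mol): B 2427, Na 4562, Si 1577.
Putting it together, IE_2: Si < B < Na.

Na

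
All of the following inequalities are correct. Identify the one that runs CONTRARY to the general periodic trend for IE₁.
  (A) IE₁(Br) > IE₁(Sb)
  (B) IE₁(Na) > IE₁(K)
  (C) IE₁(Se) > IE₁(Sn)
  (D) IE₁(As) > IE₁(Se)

(D)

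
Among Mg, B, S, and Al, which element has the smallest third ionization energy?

IE_3 is the cost of taking one more electron from the +2 cation: Mg²⁺ is the bare [Ne] core; B²⁺ still has 1 valence electron; S²⁺ still has 4 valence electrons; Al²⁺ still has 1 valence electron.
Core electrons are held far more tightly than valence electrons, so Mg tops the IE_3 order.
Valence configurations: B²⁺ [He]2s¹, S²⁺ [Ne]3s²3p², Al²⁺ [Ne]3s¹.
The numbers (kJ/mol): Mg 7733, B 3660, S 3357, Al 2745.
Hence IE_3: Al < S < B < Mg.

Al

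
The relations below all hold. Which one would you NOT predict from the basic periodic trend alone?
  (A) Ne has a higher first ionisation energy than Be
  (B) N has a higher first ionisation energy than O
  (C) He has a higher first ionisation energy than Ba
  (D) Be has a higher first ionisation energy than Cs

(B)

The general trend: first ionisation energy increases across a period and decreases down a group.
(A) Ne (period 2, group 18) vs Be (period 2, group 2): the stated order agrees with the simple trend.
(B) N (period 2, group 15) vs O (period 2, group 16): the stated order contradicts the simple trend.
(C) He (period 1, group 18) vs Ba (period 6, group 2): the stated order agrees with the simple trend.
(D) Be (period 2, group 2) vs Cs (period 6, group 1): the stated order agrees with the simple trend.
The exception is (B): pairing an electron in O's 2p⁴ costs repulsion energy, so O ionizes more easily than half-filled N (2p³).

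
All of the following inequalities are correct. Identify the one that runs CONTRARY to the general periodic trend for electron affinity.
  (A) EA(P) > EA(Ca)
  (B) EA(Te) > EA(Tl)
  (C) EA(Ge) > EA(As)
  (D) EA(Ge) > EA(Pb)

(C)

The general trend: electron affinity increases across a period and decreases down a group.
(A) P (period 3, group 15) vs Ca (period 4, group 2): the stated order agrees with the simple trend.
(B) Te (period 5, group 16) vs Tl (period 6, group 13): the stated order agrees with the simple trend.
(C) Ge (period 4, group 14) vs As (period 4, group 15): the stated order contradicts the simple trend.
(D) Ge (period 4, group 14) vs Pb (period 6, group 14): the stated order agrees with the simple trend.
The exception is (C): adding an electron to As's half-filled 4p³ is unfavourable, so Ge (4p²) has the more exothermic EA.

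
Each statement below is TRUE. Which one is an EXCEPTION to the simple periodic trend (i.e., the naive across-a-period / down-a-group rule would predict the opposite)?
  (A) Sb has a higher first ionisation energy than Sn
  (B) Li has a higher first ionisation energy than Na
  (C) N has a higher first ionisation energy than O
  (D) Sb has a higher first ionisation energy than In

The general trend: first ionisation energy increases across a period and decreases down a group.
(A) Sb (period 5, group 15) vs Sn (period 5, group 14): the stated order agrees with the simple trend.
(B) Li (period 2, group 1) vs Na (period 3, group 1): the stated order agrees with the simple trend.
(C) N (period 2, group 15) vs O (period 2, group 16): the stated order contradicts the simple trend.
(D) Sb (period 5, group 15) vs In (period 5, group 13): the stated order agrees with the simple trend.
The exception is (C): pairing an electron in O's 2p⁴ costs repulsion energy, so O ionizes more easily than half-filled N (2p³).

(C)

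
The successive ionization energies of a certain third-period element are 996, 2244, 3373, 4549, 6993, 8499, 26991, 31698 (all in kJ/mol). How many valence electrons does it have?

6

Look for the largest jump between consecutive ionization energies: IE7/IE6 ≈ 3.2, far larger than any earlier ratio.
That jump marks the point where a core electron is being removed. So the atom has 6 valence electrons.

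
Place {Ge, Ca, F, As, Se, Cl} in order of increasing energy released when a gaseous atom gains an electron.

Ca < As < Ge < Se < F < Cl

F is in period 2, group 17; Cl is in period 3, group 17; Ca is in period 4, group 2; Ge is in period 4, group 14; As is in period 4, group 15; Se is in period 4, group 16.
Electron affinity generally becomes more exothermic across a period toward the halogens and less exothermic down a group.
These span different periods and groups, so the two trends combine.
As > Ca: As lies to the right of Ca in period 4, so the across-period effect alone puts As higher.
Ge > As: this pair runs against the simple trend — see the exception note.
Se > Ge: both are in period 4; the period trend gives Se the larger value.
F > Se: relative to Se, both the across-period and down-group shifts push F's electron affinity up.
Cl > F: this pair runs against the simple trend — see the exception note.
Note the exception: Ge has a higher electron affinity than As, contrary to the simple trend — adding an electron to As's half-filled 4p³ is unfavourable, so Ge (4p²) has the more exothermic EA.
Note the exception: Cl has a higher electron affinity than F, contrary to the simple trend — F's small 2p subshell makes the incoming electron feel strong e⁻–e⁻ repulsion, so Cl actually releases more energy on gaining an electron.
Tabulated electron affinity (kJ/mol): F 328, Cl 349, Ca 2, Ge 119, As 78, Se 195.
So from lowest to highest: Ca < As < Ge < Se < F < Cl.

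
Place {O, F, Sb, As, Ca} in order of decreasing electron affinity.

Atoms with high Z_eff and room in the valence shell (especially the halogens) have the most exothermic electron affinities.
Here both period and group differ, so the two effects have to be weighed against each other.
As > Ca: both are in period 4; the period trend gives As the larger value.
Sb > As: this pair runs against the simple trend — see the exception note.
O > Sb: relative to Sb, both the across-period and down-group shifts push O's electron affinity up.
F > O: F lies to the right of O in period 2, so the across-period effect alone puts F higher.
Note the exception: Sb has a higher electron affinity than As, contrary to the simple trend — both are half-filled np³, but the pairing/repulsion penalty for the added electron shrinks as the p orbitals become larger and more diffuse down the group, and for Sb that outweighs the weaker nuclear attraction.
For reference (kJ/mol): O 141, F 328, Ca 2, As 78, Sb 103.
So from highest to lowest: F > O > Sb > As > Ca.

F > O > Sb > As > Ca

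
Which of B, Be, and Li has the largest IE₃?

The third ionization energy removes an electron from the +2 ion. For each element: B²⁺ still has 1 valence electron; Be²⁺ is the bare [He] core; Li²⁺ is already 1 electron into the core.
Breaking into a closed-shell core is much more expensive than removing a leftover valence electron — Li and Be have the largest IE_3 here.
Tabulated IE_3 (kJ/mol): B 3660, Be 14849, Li 11815.
So the third ionization energies run B < Li < Be.

Be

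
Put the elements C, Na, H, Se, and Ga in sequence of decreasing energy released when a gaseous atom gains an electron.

Se > C > H > Na > Ga

H is in period 1, group 1; C is in period 2, group 14; Na is in period 3, group 1; Ga is in period 4, group 13; Se is in period 4, group 16.
Atoms with high Z_eff and room in the valence shell (especially the halogens) have the most exothermic electron affinities.
Neither a single period nor a single group — weigh both effects.
Na > Ga: period and group pull opposite ways; the down-group shift dominates (53 vs 29 kJ/mol).
H > Na: they share group 1; the group trend gives H the larger value.
C > H: the two effects oppose for this pair; the across-period effect wins (122 vs 73 kJ/mol).
Se > C: period and group pull opposite ways; the across-period shift dominates (195 vs 122 kJ/mol).
Tabulated electron affinity (kJ/mol): H 73, C 122, Na 53, Ga 29, Se 195.
So from highest to lowest: Se > C > H > Na > Ga.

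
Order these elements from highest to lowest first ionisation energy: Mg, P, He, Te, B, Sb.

He, P, Te, Sb, B, Mg

He is in period 1, group 18; B is in period 2, group 13; Mg is in period 3, group 2; P is in period 3, group 15; Sb is in period 5, group 15; Te is in period 5, group 16.
Removing the outermost electron gets harder across a period and easier down a group.
Here both period and group differ, so the two effects have to be weighed against each other.
B > Mg: relative to Mg, both the across-period and down-group shifts push B's first ionization energy up.
Sb > B: period and group pull opposite ways; the across-period shift dominates (831 vs 801 kJ/mol).
Te > Sb: Te lies to the right of Sb in period 5, so the across-period effect alone puts Te higher.
P > Te: period and group pull opposite ways; the down-group shift dominates (1012 vs 869 kJ/mol).
He > P: relative to P, both the across-period and down-group shifts push He's first ionization energy up.
Tabulated first ionization energy (kJ/mol): He 2372, B 801, Mg 738, P 1012, Sb 831, Te 869.
So from highest to lowest: He > P > Te > Sb > B > Mg.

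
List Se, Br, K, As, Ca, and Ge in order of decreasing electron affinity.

Br, Se, Ge, As, K, Ca

K is in period 4, group 1; Ca is in period 4, group 2; Ge is in period 4, group 14; As is in period 4, group 15; Se is in period 4, group 16; Br is in period 4, group 17.
EA tends to increase across a period and decrease down a group, though the pattern is less regular than for IE or radius.
All lie in period 4; the across-period trend (electron affinity increases left to right) applies, with the exception below.
Note the exception: K has a higher electron affinity than Ca, contrary to the simple trend — adding an electron to Ca (ns²) has to open a new, higher-energy np subshell, which is unfavourable.
Note the exception: Ge has a higher electron affinity than As, contrary to the simple trend — adding an electron to As's half-filled 4p³ is unfavourable, so Ge (4p²) has the more exothermic EA.
Approximate values (kJ/mol): K 48, Ca 2, Ge 119, As 78, Se 195, Br 325.
So from highest to lowest: Br > Se > Ge > As > K > Ca.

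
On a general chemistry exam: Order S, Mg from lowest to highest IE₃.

The third ionization energy removes an electron from the +2 ion. For each element: S²⁺ still has 4 valence electrons; Mg²⁺ is the bare [Ne] core.
Pulling an electron out of a noble-gas core costs far more than removing a remaining valence electron, so Mg sits at the high end of IE_3.
Approximate IE_3 values (kJ/mol): S 3357, Mg 7733.
Hence IE_3: S < Mg.

S, Mg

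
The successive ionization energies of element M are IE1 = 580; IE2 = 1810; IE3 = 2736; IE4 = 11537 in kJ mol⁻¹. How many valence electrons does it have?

3

Look for the largest jump between consecutive ionization energies: IE4/IE3 ≈ 4.2, far larger than any earlier ratio.
That jump marks the point where a core electron is being removed. So the atom has 3 valence electrons.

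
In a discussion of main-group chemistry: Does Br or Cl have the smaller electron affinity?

Br

Cl is in period 3, group 17; Br is in period 4, group 17.
Atoms with high Z_eff and room in the valence shell (especially the halogens) have the most exothermic electron affinities.
All are in group 17, so electron affinity increases up the group.
So Br has the smaller electron affinity (Br < Cl).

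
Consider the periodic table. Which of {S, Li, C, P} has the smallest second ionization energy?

After 1 electron has been removed, what remains? S⁺ still has 5 valence electrons; Li⁺ is the bare [He] core; C⁺ still has 3 valence electrons; P⁺ still has 4 valence electrons.
Core electrons are held far more tightly than valence electrons, so Li tops the IE_2 order.
Valence configurations: S⁺ [Ne]3s²3p³, C⁺ [He]2s²2p¹, P⁺ [Ne]3s²3p².
Approximate IE_2 values (kJ/mol): S 2252, Li 7298, C 2353, P 1907.
Hence IE_2: P < S < C < Li.

P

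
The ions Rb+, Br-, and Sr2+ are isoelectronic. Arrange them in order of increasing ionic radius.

Sr2+ < Rb+ < Br-

All of these have 36 electrons, so size is governed by nuclear charge alone: the more protons, the stronger the pull on the same electron cloud, and the smaller the ion.
Nuclear charges: Sr2+ (Z=38), Rb+ (Z=37), Br- (Z=35).
Smallest to largest: Sr2+ < Rb+ < Br-.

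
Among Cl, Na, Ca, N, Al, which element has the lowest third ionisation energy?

Al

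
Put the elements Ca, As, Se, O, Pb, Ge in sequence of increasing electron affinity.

Ca, Pb, As, Ge, O, Se

O is in period 2, group 16; Ca is in period 4, group 2; Ge is in period 4, group 14; As is in period 4, group 15; Se is in period 4, group 16; Pb is in period 6, group 14.
Adding an electron releases more energy for atoms nearer the top right (short of the noble gases).
These span different periods and groups, so the two trends combine.
Pb > Ca: period and group pull opposite ways; the across-period shift dominates (35 vs 2 kJ/mol).
As > Pb: both effects reinforce here, so As is clearly the higher of the two.
Ge > As: this pair runs against the simple trend — see the exception note.
O > Ge: both effects reinforce here, so O is clearly the higher of the two.
Se > O: this pair runs against the simple trend — see the exception note.
Note the exception: Ge has a higher electron affinity than As, contrary to the simple trend — adding an electron to As's half-filled 4p³ is unfavourable, so Ge (4p²) has the more exothermic EA.
Note the exception: Se has a higher electron affinity than O, contrary to the simple trend — O's compact 2p subshell gives strong electron–electron repulsion on the added electron.
For reference (kJ/mol): O 141, Ca 2, Ge 119, As 78, Se 195, Pb 35.
So from lowest to highest: Ca < Pb < As < Ge < O < Se.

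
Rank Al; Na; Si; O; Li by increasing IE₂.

Si, Al, O, Na, Li

The second ionization energy removes an electron from the +1 ion. For each element: Al⁺ still has 2 valence electrons; Na⁺ is the bare [Ne] core; Si⁺ still has 3 valence electrons; O⁺ still has 5 valence electrons; Li⁺ is the bare [He] core.
Core electrons are held far more tightly than valence electrons, so Na and Li top the IE_2 order.
Valence configurations: Al⁺ [Ne]3s², Si⁺ [Ne]3s²3p¹, O⁺ [He]2s²2p³.
Si⁺ loses a lone 3p electron whereas Al⁺ must break into a filled 3s² pair, so IE_2(Al) > IE_2(Si) even though Si has the higher nuclear charge.
The numbers (kJ/mol): Al 1817, Na 4562, Si 1577, O 3388, Li 7298.
Overall IE_2 order: Si < Al < O < Na < Li.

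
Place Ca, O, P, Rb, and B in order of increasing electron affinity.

Electron affinity generally becomes more exothermic across a period toward the halogens and less exothermic down a group.
Here both period and group differ, so the two effects have to be weighed against each other.
B > Ca: both effects reinforce here, so B is clearly the higher of the two.
Rb > B: this pair runs against the simple trend — see the exception note.
P > Rb: relative to Rb, both the across-period and down-group shifts push P's electron affinity up.
O > P: both effects reinforce here, so O is clearly the higher of the two.
Note the exception: Rb has a higher electron affinity than B, contrary to the simple trend — B's ns²np¹ configuration gives only a small electron affinity — the sparsely filled np subshell binds an added electron weakly.
Note the exception: Rb has a higher electron affinity than Ca, contrary to the simple trend — adding an electron to Ca (ns²) has to open a new, higher-energy np subshell, which is unfavourable.
For reference (kJ/mol): B 27, O 141, P 72, Ca 2, Rb 47.
So from lowest to highest: Ca < B < Rb < P < O.

Ca < B < Rb < P < O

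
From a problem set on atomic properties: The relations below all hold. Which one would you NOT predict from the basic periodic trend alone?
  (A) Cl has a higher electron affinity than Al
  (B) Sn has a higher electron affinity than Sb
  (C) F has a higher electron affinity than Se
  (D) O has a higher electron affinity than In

The general trend: electron affinity increases across a period and decreases down a group.
(A) Cl (period 3, group 17) vs Al (period 3, group 13): the stated order agrees with the simple trend.
(B) Sn (period 5, group 14) vs Sb (period 5, group 15): the stated order contradicts the simple trend.
(C) F (period 2, group 17) vs Se (period 4, group 16): the stated order agrees with the simple trend.
(D) O (period 2, group 16) vs In (period 5, group 13): the stated order agrees with the simple trend.
The exception is (B): adding an electron to Sb's half-filled 5p³ is unfavourable, so Sn has the more exothermic EA.

(B)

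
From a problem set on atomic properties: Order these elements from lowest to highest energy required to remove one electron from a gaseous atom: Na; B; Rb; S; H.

Rb < Na < B < S < H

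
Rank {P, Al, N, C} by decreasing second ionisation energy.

Consider each +1 ion: P⁺ still has 4 valence electrons; Al⁺ still has 2 valence electrons; N⁺ still has 4 valence electrons; C⁺ still has 3 valence electrons.
All are still removing valence electrons, so compare the +1 ions as you would atoms: IE_2 generally rises across a period (higher Z_eff) and falls down a group (larger shell), subject to the usual subshell exceptions.
Valence configurations: P⁺ [Ne]3s²3p², Al⁺ [Ne]3s², N⁺ [He]2s²2p², C⁺ [He]2s²2p¹.
Approximate IE_2 values (kJ/mol): P 1907, Al 1817, N 2856, C 2353.
Hence IE_2: Al < P < C < N.

N > C > P > Al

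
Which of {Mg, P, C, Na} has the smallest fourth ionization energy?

The fourth ionization energy removes an electron from the +3 ion. For each element: Mg³⁺ is already 1 electron into the core; P³⁺ still has 2 valence electrons; C³⁺ still has 1 valence electron; Na³⁺ is already 2 electrons into the core.
Core electrons are held far more tightly than valence electrons, so Na and Mg top the IE_4 order.
Valence configurations: P³⁺ [Ne]3s², C³⁺ [He]2s¹.
The numbers (kJ/mol): Mg 10543, P 4964, C 6223, Na 9543.
So the fourth ionization energies run P < C < Na < Mg.

P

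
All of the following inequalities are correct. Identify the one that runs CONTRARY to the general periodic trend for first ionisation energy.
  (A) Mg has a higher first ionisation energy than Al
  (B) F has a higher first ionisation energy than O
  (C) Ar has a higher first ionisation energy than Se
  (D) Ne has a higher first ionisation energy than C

The general trend: first ionisation energy increases across a period and decreases down a group.
(A) Mg (period 3, group 2) vs Al (period 3, group 13): the stated order contradicts the simple trend.
(B) F (period 2, group 17) vs O (period 2, group 16): the stated order agrees with the simple trend.
(C) Ar (period 3, group 18) vs Se (period 4, group 16): the stated order agrees with the simple trend.
(D) Ne (period 2, group 18) vs C (period 2, group 14): the stated order agrees with the simple trend.
The exception is (A): Al's single 3p electron is easier to remove than one from Mg's filled 3s².

(A)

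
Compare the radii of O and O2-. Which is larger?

O2-

Forming O2- adds 2 electrons to O. More electron–electron repulsion in the same shell, with unchanged nuclear charge, lets the cloud expand.
An anion is larger than its parent atom: O2- > O.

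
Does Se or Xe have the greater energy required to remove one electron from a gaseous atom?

Se is in period 4, group 16; Xe is in period 5, group 18.
First ionization energy rises across a period (greater Z_eff holds electrons more tightly) and falls down a group (valence electrons are farther from the nucleus).
These span different periods and groups, so the two trends combine.
Xe > Se: the two effects oppose for this pair; the across-period effect wins (1170 vs 941 kJ/mol).
Tabulated first ionization energy (kJ/mol): Se 941, Xe 1170.
So Xe has the greater energy required to remove one electron from a gaseous atom (Xe > Se).

Xe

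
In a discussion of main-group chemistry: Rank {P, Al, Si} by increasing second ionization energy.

IE_2 is the cost of taking one more electron from the +1 cation: P⁺ still has 4 valence electrons; Al⁺ still has 2 valence electrons; Si⁺ still has 3 valence electrons.
All are still removing valence electrons, so compare the +1 ions as you would atoms: IE_2 generally rises across a period (higher Z_eff) and falls down a group (larger shell), subject to the usual subshell exceptions.
Valence configurations: P⁺ [Ne]3s²3p², Al⁺ [Ne]3s², Si⁺ [Ne]3s²3p¹.
Si⁺ loses a lone 3p electron whereas Al⁺ must break into a filled 3s² pair, so IE_2(Al) > IE_2(Si) even though Si has the higher nuclear charge.
Approximate IE_2 values (kJ/mol): P 1907, Al 1817, Si 1577.
Overall IE_2 order: Si < Al < P.

Si, Al, P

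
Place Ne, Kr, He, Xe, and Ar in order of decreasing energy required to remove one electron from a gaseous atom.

He > Ne > Ar > Kr > Xe

He is in period 1, group 18; Ne is in period 2, group 18; Ar is in period 3, group 18; Kr is in period 4, group 18; Xe is in period 5, group 18.
First ionization energy rises across a period (greater Z_eff holds electrons more tightly) and falls down a group (valence electrons are farther from the nucleus).
All are in group 18, so first ionization energy increases up the group.
So from highest to lowest: He > Ne > Ar > Kr > Xe.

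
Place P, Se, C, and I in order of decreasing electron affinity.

Adding an electron releases more energy for atoms nearer the top right (short of the noble gases).
These sit on a diagonal, where the across-period and down-group effects partly cancel.
C > P: period and group pull opposite ways; the down-group shift dominates (122 vs 72 kJ/mol).
Se > C: the two effects oppose for this pair; the across-period effect wins (195 vs 122 kJ/mol).
I > Se: the two effects oppose for this pair; the across-period effect wins (295 vs 195 kJ/mol).
Approximate values (kJ/mol): C 122, P 72, Se 195, I 295.
So from highest to lowest: I > Se > C > P.

I, Se, C, P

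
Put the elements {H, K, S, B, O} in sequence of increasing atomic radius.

H, O, B, S, K

H is in period 1, group 1; B is in period 2, group 13; O is in period 2, group 16; S is in period 3, group 16; K is in period 4, group 1.
Atomic radius shrinks across a period as nuclear charge pulls the same shell inward, and grows down a group as new shells are added.
These span different periods and groups, so the two trends combine.
O > H: period and group pull opposite ways; the down-group shift dominates (63 vs 32 pm).
B > O: B lies to the left of O in period 2, so the across-period effect alone puts B larger.
S > B: period and group pull opposite ways; the down-group shift dominates (103 vs 85 pm).
K > S: both effects reinforce here, so K is clearly the larger of the two.
Approximate values (pm): H 32, B 85, O 63, S 103, K 196.
So from smallest to largest: H < O < B < S < K.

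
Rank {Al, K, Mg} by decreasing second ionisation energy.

K > Al > Mg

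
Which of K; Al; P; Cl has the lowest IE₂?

Al

After 1 electron has been removed, what remains? K⁺ is the bare [Ar] core; Al⁺ still has 2 valence electrons; P⁺ still has 4 valence electrons; Cl⁺ still has 6 valence electrons.
Breaking into a closed-shell core is much more expensive than removing a leftover valence electron — K has the largest IE_2 here.
Valence configurations: Al⁺ [Ne]3s², P⁺ [Ne]3s²3p², Cl⁺ [Ne]3s²3p⁴.
The numbers (kJ/mol): K 3052, Al 1817, P 1907, Cl 2298.
So the second ionization energies run Al < P < Cl < K.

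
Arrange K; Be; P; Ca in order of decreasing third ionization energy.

After 2 electrons have been removed, what remains? K²⁺ is already 1 electron into the core; Be²⁺ is the bare [He] core; P²⁺ still has 3 valence electrons; Ca²⁺ is the bare [Ar] core.
Core electrons are held far more tightly than valence electrons, so K, Ca and Be top the IE_3 order.
Approximate IE_3 values (kJ/mol): K 4420, Be 14849, P 2914, Ca 4912.
Putting it together, IE_3: P < K < Ca < Be.

Be > Ca > K > P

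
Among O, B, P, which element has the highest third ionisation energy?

Consider each +2 ion: O²⁺ still has 4 valence electrons; B²⁺ still has 1 valence electron; P²⁺ still has 3 valence electrons.
All are still removing valence electrons, so compare the +2 ions as you would atoms: IE_3 generally rises across a period (higher Z_eff) and falls down a group (larger shell), subject to the usual subshell exceptions.
Valence configurations: O²⁺ [He]2s²2p², B²⁺ [He]2s¹, P²⁺ [Ne]3s²3p¹.
The numbers (kJ/mol): O 5300, B 3660, P 2914.
So the third ionization energies run P < B < O.

O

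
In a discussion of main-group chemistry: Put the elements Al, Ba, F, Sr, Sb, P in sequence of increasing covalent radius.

F is in period 2, group 17; Al is in period 3, group 13; P is in period 3, group 15; Sr is in period 5, group 2; Sb is in period 5, group 15; Ba is in period 6, group 2.
Atomic radius shrinks across a period as nuclear charge pulls the same shell inward, and grows down a group as new shells are added.
Neither a single period nor a single group — weigh both effects.
P > F: both effects reinforce here, so P is clearly the larger of the two.
Al > P: Al lies to the left of P in period 3, so the across-period effect alone puts Al larger.
Sb > Al: period and group pull opposite ways; the down-group shift dominates (140 vs 126 pm).
Sr > Sb: both are in period 5; the period trend gives Sr the larger value.
Ba > Sr: they share group 2; the group trend gives Ba the larger value.
Approximate values (pm): F 64, Al 126, P 111, Sr 185, Sb 140, Ba 196.
So from smallest to largest: F < P < Al < Sb < Sr < Ba.

F, P, Al, Sb, Sr, Ba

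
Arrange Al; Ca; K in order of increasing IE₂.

Ca, Al, K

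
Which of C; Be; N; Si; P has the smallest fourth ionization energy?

Si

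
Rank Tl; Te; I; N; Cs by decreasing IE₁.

N, I, Te, Tl, Cs

First ionization energy rises across a period (greater Z_eff holds electrons more tightly) and falls down a group (valence electrons are farther from the nucleus).
Here both period and group differ, so the two effects have to be weighed against each other.
Tl > Cs: Tl lies to the right of Cs in period 6, so the across-period effect alone puts Tl higher.
Te > Tl: both effects reinforce here, so Te is clearly the higher of the two.
I > Te: I lies to the right of Te in period 5, so the across-period effect alone puts I higher.
N > I: period and group pull opposite ways; the down-group shift dominates (1402 vs 1008 kJ/mol).
Tabulated first ionization energy (kJ/mol): N 1402, Te 869, I 1008, Cs 376, Tl 589.
So from highest to lowest: N > I > Te > Tl > Cs.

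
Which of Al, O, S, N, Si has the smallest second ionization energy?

Si

Consider each +1 ion: Al⁺ still has 2 valence electrons; O⁺ still has 5 valence electrons; S⁺ still has 5 valence electrons; N⁺ still has 4 valence electrons; Si⁺ still has 3 valence electrons.
All are still removing valence electrons, so compare the +1 ions as you would atoms: IE_2 generally rises across a period (higher Z_eff) and falls down a group (larger shell), subject to the usual subshell exceptions.
Valence configurations: Al⁺ [Ne]3s², O⁺ [He]2s²2p³, S⁺ [Ne]3s²3p³, N⁺ [He]2s²2p², Si⁺ [Ne]3s²3p¹.
Si⁺ loses a lone 3p electron whereas Al⁺ must break into a filled 3s² pair, so IE_2(Al) > IE_2(Si) even though Si has the higher nuclear charge.
The numbers (kJ/mol): Al 1817, O 3388, S 2252, N 2856, Si 1577.
Hence IE_2: Si < Al < S < N < O.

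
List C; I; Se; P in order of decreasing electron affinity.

I > Se > C > P

C is in period 2, group 14; P is in period 3, group 15; Se is in period 4, group 16; I is in period 5, group 17.
EA tends to increase across a period and decrease down a group, though the pattern is less regular than for IE or radius.
These sit on a diagonal, where the across-period and down-group effects partly cancel.
C > P: the two effects oppose for this pair; the down-group effect wins (122 vs 72 kJ/mol).
Se > C: the two effects oppose for this pair; the across-period effect wins (195 vs 122 kJ/mol).
I > Se: the two effects oppose for this pair; the across-period effect wins (295 vs 195 kJ/mol).
Tabulated electron affinity (kJ/mol): C 122, P 72, Se 195, I 295.
So from highest to lowest: I > Se > C > P.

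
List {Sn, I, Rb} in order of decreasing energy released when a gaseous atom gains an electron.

I > Sn > Rb

EA tends to increase across a period and decrease down a group, though the pattern is less regular than for IE or radius.
All lie in period 5, so electron affinity increases left to right.
So from highest to lowest: I > Sn > Rb.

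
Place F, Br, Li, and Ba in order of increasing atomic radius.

Across a period the added protons contract the valence shell; down a group each new principal shell makes the atom larger.
Neither a single period nor a single group — weigh both effects.
Br > F: Br sits below F in group 17, so the down-group effect alone puts Br larger.
Li > Br: the two effects oppose for this pair; the across-period effect wins (133 vs 114 pm).
Ba > Li: the two effects oppose for this pair; the down-group effect wins (196 vs 133 pm).
Approximate values (pm): Li 133, F 64, Br 114, Ba 196.
So from smallest to largest: F < Br < Li < Ba.

F, Br, Li, Ba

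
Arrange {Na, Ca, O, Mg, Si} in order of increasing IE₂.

The second ionization energy removes an electron from the +1 ion. For each element: Na⁺ is the bare [Ne] core; Ca⁺ still has 1 valence electron; O⁺ still has 5 valence electrons; Mg⁺ still has 1 valence electron; Si⁺ still has 3 valence electrons.
Breaking into a closed-shell core is much more expensive than removing a leftover valence electron — Na has the largest IE_2 here.
Valence configurations: Ca⁺ [Ar]4s¹, O⁺ [He]2s²2p³, Mg⁺ [Ne]3s¹, Si⁺ [Ne]3s²3p¹.
The numbers (kJ/mol): Na 4562, Ca 1145, O 3388, Mg 1451, Si 1577.
So the second ionization energies run Ca < Mg < Si < O < Na.

Ca < Mg < Si < O < Na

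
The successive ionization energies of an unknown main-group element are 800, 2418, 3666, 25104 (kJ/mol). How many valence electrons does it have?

Look for the largest jump between consecutive ionization energies: IE4/IE3 ≈ 6.8, far larger than any earlier ratio.
That jump marks the point where a core electron is being removed. So the atom has 3 valence electrons.

3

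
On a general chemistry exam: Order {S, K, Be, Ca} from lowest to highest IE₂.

After 1 electron has been removed, what remains? S⁺ still has 5 valence electrons; K⁺ is the bare [Ar] core; Be⁺ still has 1 valence electron; Ca⁺ still has 1 valence electron.
Core electrons are held far more tightly than valence electrons, so K tops the IE_2 order.
Valence configurations: S⁺ [Ne]3s²3p³, Be⁺ [He]2s¹, Ca⁺ [Ar]4s¹.
Approximate IE_2 values (kJ/mol): S 2252, K 3052, Be 1757, Ca 1145.
So the second ionization energies run Ca < Be < S < K.

Ca, Be, S, K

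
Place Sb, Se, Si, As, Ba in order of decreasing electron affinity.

Se > Si > Sb > As > Ba

EA tends to increase across a period and decrease down a group, though the pattern is less regular than for IE or radius.
Neither a single period nor a single group — weigh both effects.
As > Ba: both effects reinforce here, so As is clearly the higher of the two.
Sb > As: this pair runs against the simple trend — see the exception note.
Si > Sb: period and group pull opposite ways; the down-group shift dominates (134 vs 103 kJ/mol).
Se > Si: period and group pull opposite ways; the across-period shift dominates (195 vs 134 kJ/mol).
Note the exception: Sb has a higher electron affinity than As, contrary to the simple trend — both are half-filled np³, but the pairing/repulsion penalty for the added electron shrinks as the p orbitals become larger and more diffuse down the group, and for Sb that outweighs the weaker nuclear attraction.
Approximate values (kJ/mol): Si 134, As 78, Se 195, Sb 103, Ba 14.
So from highest to lowest: Se > Si > Sb > As > Ba.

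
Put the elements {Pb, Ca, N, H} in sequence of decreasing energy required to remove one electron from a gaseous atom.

N, H, Pb, Ca

H is in period 1, group 1; N is in period 2, group 15; Ca is in period 4, group 2; Pb is in period 6, group 14.
Across a period the outer electron is held more tightly (higher IE₁); down a group it sits in a higher shell, more shielded, and comes off more easily.
Here both period and group differ, so the two effects have to be weighed against each other.
Pb > Ca: period and group pull opposite ways; the across-period shift dominates (716 vs 590 kJ/mol).
H > Pb: period and group pull opposite ways; the down-group shift dominates (1312 vs 716 kJ/mol).
N > H: the two effects oppose for this pair; the across-period effect wins (1402 vs 1312 kJ/mol).
For reference (kJ/mol): H 1312, N 1402, Ca 590, Pb 716.
So from highest to lowest: N > H > Pb > Ca.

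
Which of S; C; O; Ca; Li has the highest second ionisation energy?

Li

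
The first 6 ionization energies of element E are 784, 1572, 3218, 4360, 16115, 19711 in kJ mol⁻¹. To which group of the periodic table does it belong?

Look for the largest jump between consecutive ionization energies: IE5/IE4 ≈ 3.7, far larger than any earlier ratio.
That jump marks the point where a core electron is being removed. So the atom has 4 valence electrons.
A main-group element with 4 valence electrons is in group 14.

Group 14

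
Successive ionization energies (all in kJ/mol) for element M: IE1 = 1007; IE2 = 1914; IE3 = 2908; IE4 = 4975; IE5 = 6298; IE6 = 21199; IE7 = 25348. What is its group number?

Look for the largest jump between consecutive ionization energies: IE6/IE5 ≈ 3.4, far larger than any earlier ratio.
That jump marks the point where a core electron is being removed. So the atom has 5 valence electrons.
A main-group element with 5 valence electrons is in group 15.

Group 15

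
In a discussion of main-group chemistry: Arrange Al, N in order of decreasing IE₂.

N > Al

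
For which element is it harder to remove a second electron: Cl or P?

Cl

IE_2 is the cost of taking one more electron from the +1 cation: Cl⁺ still has 6 valence electrons; P⁺ still has 4 valence electrons.
All are still removing valence electrons, so compare the +1 ions as you would atoms: IE_2 generally rises across a period (higher Z_eff) and falls down a group (larger shell), subject to the usual subshell exceptions.
Valence configurations: Cl⁺ [Ne]3s²3p⁴, P⁺ [Ne]3s²3p².
Approximate IE_2 values (kJ/mol): Cl 2298, P 1907.
So the second ionization energies run P < Cl.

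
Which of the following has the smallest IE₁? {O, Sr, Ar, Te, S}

Sr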